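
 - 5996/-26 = 230 + 8/13= 230.62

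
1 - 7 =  - 6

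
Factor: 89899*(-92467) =- 8312690833 = -89899^1*92467^1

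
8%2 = 0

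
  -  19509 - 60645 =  - 80154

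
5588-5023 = 565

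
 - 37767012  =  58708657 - 96475669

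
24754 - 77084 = - 52330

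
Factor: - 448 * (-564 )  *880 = 2^12* 3^1 * 5^1 * 7^1*11^1 * 47^1 = 222351360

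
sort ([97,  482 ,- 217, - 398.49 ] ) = [ - 398.49, -217, 97, 482 ] 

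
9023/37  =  9023/37  =  243.86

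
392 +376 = 768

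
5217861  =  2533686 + 2684175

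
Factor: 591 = 3^1*  197^1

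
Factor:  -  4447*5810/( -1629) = 2^1*3^( - 2)*5^1*7^1*83^1*181^(-1)*4447^1  =  25837070/1629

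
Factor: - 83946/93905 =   -  2^1 * 3^1*5^( - 1 )*7^( -1)*17^1*823^1*2683^ ( - 1 ) 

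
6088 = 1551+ 4537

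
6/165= 2/55 = 0.04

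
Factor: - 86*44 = -2^3 * 11^1*43^1 = - 3784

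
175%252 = 175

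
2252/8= 281 + 1/2 = 281.50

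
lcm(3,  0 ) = 0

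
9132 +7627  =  16759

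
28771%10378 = 8015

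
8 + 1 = 9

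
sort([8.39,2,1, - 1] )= [ - 1,  1,2,8.39]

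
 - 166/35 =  - 166/35 = - 4.74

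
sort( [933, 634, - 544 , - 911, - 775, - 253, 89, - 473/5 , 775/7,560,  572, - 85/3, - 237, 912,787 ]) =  [  -  911, - 775, - 544, - 253,-237, - 473/5, - 85/3,89, 775/7, 560,572,634,787,  912, 933]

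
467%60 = 47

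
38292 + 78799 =117091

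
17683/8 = 17683/8  =  2210.38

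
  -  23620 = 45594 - 69214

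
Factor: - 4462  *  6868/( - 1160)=3830627/145 = 5^( - 1 )*17^1 *23^1*29^( - 1)*97^1 *101^1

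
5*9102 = 45510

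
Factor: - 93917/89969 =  - 11^(  -  1)*  19^1*4943^1*8179^ (-1)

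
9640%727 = 189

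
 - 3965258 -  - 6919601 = 2954343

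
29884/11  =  29884/11 = 2716.73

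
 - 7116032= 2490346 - 9606378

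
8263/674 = 8263/674 = 12.26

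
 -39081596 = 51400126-90481722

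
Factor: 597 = 3^1* 199^1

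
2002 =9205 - 7203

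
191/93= 2 + 5/93 = 2.05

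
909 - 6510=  - 5601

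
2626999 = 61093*43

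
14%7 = 0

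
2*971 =1942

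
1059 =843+216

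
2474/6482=1237/3241 = 0.38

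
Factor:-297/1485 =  - 1/5=-5^ ( -1)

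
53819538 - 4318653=49500885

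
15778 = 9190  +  6588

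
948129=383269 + 564860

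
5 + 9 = 14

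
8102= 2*4051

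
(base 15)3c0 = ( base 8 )1527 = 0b1101010111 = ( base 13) 50a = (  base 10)855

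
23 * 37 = 851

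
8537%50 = 37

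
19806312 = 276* 71762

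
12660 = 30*422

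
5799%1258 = 767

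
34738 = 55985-21247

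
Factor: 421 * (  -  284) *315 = -37662660= - 2^2*3^2*5^1 * 7^1 * 71^1*421^1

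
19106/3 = 19106/3 = 6368.67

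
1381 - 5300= - 3919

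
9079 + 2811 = 11890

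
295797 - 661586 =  - 365789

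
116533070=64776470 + 51756600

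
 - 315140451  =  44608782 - 359749233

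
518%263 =255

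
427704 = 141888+285816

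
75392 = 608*124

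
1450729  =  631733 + 818996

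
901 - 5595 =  - 4694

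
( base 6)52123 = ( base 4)1230303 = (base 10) 6963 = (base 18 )138F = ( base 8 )15463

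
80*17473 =1397840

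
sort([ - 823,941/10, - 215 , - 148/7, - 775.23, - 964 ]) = [ - 964, - 823, -775.23, - 215 , - 148/7,941/10 ]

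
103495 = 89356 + 14139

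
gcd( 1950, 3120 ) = 390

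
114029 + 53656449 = 53770478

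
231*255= 58905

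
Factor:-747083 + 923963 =176880 =2^4*3^1*5^1*11^1*67^1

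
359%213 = 146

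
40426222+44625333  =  85051555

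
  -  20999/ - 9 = 2333+2/9=2333.22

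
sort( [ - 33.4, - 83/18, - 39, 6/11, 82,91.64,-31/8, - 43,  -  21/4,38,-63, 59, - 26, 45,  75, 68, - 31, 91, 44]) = [ - 63, - 43, - 39, - 33.4,-31, - 26, - 21/4 ,  -  83/18, - 31/8  ,  6/11, 38,44,45, 59,68,75, 82,91, 91.64]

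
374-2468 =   -  2094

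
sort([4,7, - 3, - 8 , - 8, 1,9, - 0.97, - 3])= [ - 8, - 8, - 3, - 3,  -  0.97,1, 4,7, 9]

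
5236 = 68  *77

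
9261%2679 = 1224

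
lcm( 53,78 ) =4134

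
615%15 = 0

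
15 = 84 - 69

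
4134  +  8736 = 12870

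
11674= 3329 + 8345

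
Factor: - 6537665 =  - 5^1*491^1*2663^1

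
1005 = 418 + 587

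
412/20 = 103/5 = 20.60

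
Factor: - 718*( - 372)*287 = 2^3*3^1*7^1*31^1*41^1 * 359^1=76656552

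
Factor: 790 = 2^1*5^1*79^1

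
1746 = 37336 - 35590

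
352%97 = 61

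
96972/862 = 48486/431 = 112.50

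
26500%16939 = 9561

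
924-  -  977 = 1901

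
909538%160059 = 109243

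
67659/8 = 67659/8 = 8457.38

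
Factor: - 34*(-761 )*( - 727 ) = -2^1*17^1*727^1*761^1 = - 18810398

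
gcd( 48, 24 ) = 24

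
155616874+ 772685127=928302001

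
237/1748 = 237/1748 = 0.14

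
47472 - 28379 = 19093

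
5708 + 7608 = 13316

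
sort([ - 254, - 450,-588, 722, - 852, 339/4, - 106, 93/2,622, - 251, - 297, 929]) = [ - 852 , - 588, - 450, - 297, - 254,-251,-106, 93/2, 339/4, 622,722, 929 ] 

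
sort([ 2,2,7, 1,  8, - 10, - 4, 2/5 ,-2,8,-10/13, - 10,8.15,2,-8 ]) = [ - 10 , - 10 ,-8, - 4, - 2, - 10/13, 2/5, 1,2, 2, 2,7,8,8, 8.15] 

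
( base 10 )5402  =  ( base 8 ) 12432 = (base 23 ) a4k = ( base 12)3162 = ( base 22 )b3c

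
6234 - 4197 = 2037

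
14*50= 700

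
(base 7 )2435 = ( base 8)1614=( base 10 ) 908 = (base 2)1110001100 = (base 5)12113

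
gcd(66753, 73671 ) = 3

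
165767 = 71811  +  93956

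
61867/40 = 61867/40 =1546.67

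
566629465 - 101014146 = 465615319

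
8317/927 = 8 + 901/927 = 8.97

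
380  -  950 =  - 570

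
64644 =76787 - 12143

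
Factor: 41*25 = 5^2*41^1 = 1025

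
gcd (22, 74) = 2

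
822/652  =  411/326  =  1.26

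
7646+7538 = 15184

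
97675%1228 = 663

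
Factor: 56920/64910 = 5692/6491 = 2^2*1423^1*6491^ (-1) 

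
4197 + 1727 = 5924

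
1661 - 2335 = -674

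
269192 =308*874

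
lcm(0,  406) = 0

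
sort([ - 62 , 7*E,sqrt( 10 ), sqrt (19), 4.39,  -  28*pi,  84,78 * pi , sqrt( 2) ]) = [  -  28*pi, - 62,sqrt( 2 ),sqrt( 10),sqrt( 19),4.39,7*E, 84, 78 * pi ] 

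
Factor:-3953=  - 59^1 * 67^1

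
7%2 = 1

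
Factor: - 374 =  - 2^1*11^1*17^1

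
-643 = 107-750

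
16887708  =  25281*668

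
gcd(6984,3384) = 72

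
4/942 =2/471 = 0.00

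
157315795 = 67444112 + 89871683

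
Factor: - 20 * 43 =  - 2^2 * 5^1*43^1 = - 860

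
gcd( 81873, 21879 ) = 99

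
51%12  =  3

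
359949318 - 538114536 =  - 178165218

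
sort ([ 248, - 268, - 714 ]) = [ - 714, - 268, 248]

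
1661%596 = 469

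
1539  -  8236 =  - 6697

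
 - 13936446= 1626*( - 8571)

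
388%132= 124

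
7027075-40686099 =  -33659024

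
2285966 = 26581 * 86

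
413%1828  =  413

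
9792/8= 1224=1224.00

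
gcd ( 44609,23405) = 31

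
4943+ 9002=13945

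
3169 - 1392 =1777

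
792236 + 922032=1714268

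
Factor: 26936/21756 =2^1  *  3^( - 1)*7^( - 1)*13^1 = 26/21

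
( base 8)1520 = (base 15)3b8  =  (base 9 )1142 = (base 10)848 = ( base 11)701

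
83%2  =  1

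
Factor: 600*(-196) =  - 117600= - 2^5*3^1*5^2*7^2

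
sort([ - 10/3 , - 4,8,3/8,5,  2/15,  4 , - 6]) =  [ - 6,-4,  -  10/3, 2/15, 3/8, 4 , 5, 8] 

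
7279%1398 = 289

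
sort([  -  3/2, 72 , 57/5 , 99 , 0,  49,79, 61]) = [ - 3/2 , 0,57/5,49,  61, 72, 79,99]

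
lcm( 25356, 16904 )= 50712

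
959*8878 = 8514002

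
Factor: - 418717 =  -  13^1*31^1 * 1039^1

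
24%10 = 4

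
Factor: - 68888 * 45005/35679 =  - 2^3* 3^(  -  1 )*5^1*7^(-1) * 79^1 * 109^1*1699^( - 1)*9001^1 = - 3100304440/35679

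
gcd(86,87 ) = 1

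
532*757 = 402724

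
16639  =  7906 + 8733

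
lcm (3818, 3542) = 293986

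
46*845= 38870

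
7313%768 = 401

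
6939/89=6939/89 = 77.97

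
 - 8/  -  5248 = 1/656=0.00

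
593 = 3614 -3021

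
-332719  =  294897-627616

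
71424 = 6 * 11904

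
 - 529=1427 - 1956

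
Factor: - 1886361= - 3^1*628787^1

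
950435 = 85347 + 865088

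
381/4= 95 + 1/4  =  95.25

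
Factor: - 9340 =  - 2^2 * 5^1 * 467^1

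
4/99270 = 2/49635 = 0.00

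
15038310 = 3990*3769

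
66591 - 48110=18481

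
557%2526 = 557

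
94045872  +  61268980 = 155314852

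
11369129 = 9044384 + 2324745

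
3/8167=3/8167  =  0.00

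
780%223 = 111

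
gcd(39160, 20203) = 89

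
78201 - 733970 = -655769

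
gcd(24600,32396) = 4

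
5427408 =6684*812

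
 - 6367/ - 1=6367 + 0/1  =  6367.00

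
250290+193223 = 443513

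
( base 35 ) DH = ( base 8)730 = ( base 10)472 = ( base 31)f7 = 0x1d8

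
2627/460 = 2627/460= 5.71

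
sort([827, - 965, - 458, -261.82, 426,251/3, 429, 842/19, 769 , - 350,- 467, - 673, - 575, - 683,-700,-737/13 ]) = [ - 965, - 700, - 683,-673, - 575, -467,- 458, - 350,- 261.82, - 737/13, 842/19, 251/3, 426, 429, 769,  827] 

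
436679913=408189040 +28490873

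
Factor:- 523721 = - 11^1* 47^1*1013^1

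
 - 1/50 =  - 1 + 49/50 = - 0.02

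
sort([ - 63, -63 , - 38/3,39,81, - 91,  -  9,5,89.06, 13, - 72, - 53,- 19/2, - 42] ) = [ - 91, - 72, - 63, - 63,- 53, - 42, - 38/3, - 19/2, - 9, 5 , 13, 39,81, 89.06] 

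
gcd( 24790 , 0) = 24790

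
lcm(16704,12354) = 1185984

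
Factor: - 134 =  - 2^1*67^1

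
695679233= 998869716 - 303190483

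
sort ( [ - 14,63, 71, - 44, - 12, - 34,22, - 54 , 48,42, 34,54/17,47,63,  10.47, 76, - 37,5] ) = [ - 54,  -  44, - 37, - 34, - 14  , - 12,54/17, 5,10.47,  22,34,42,47,48,63, 63,71 , 76] 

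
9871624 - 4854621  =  5017003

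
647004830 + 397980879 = 1044985709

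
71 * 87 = 6177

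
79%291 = 79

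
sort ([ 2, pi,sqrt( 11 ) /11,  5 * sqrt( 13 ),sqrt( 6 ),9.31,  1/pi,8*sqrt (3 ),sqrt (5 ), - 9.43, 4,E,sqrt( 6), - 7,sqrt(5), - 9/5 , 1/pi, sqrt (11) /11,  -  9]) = [ - 9.43, -9, - 7, - 9/5,sqrt( 11 )/11,sqrt(11 )/11,1/pi,  1/pi,  2,sqrt(  5),sqrt( 5),sqrt( 6), sqrt ( 6), E,pi,4, 9.31, 8 * sqrt( 3) , 5*sqrt( 13 )]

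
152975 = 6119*25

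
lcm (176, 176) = 176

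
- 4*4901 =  - 19604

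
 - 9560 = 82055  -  91615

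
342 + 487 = 829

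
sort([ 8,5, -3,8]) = [ - 3,5,8,8 ]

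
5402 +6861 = 12263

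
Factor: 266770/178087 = 370/247 = 2^1 * 5^1 * 13^( - 1 )*19^(-1)* 37^1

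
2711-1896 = 815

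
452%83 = 37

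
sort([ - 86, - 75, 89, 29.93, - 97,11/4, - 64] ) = [ - 97, - 86, - 75,-64,11/4, 29.93, 89]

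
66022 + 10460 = 76482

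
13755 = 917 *15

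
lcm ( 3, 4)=12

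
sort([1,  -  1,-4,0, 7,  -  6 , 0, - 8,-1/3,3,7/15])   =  [-8,-6, - 4,-1,-1/3,0,0, 7/15,  1 , 3, 7 ]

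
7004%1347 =269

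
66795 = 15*4453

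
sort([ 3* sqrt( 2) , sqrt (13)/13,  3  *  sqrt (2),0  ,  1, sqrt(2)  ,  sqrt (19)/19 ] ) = [0,sqrt( 19)/19,sqrt(13) /13, 1, sqrt(2),3*sqrt(2) , 3*sqrt ( 2)]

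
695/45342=695/45342 = 0.02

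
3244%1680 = 1564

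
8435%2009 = 399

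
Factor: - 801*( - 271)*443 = 96162453= 3^2*89^1*271^1*443^1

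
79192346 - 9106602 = 70085744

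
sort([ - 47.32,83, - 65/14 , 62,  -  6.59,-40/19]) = [- 47.32,- 6.59, - 65/14, -40/19,62,83 ]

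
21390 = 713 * 30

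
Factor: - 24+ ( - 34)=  - 58 = - 2^1*29^1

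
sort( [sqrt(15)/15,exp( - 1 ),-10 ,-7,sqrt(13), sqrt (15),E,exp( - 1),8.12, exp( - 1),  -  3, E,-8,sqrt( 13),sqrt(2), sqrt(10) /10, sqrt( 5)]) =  [ - 10,-8, - 7,-3, sqrt (15 ) /15,sqrt(10 )/10,exp( - 1 ),exp(-1 ),  exp(-1 ), sqrt(2 ),sqrt (5 ), E,E, sqrt(13), sqrt(13 ) , sqrt(  15),8.12] 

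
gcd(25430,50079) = 1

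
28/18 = 14/9 = 1.56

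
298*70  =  20860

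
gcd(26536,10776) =8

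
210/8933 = 210/8933 = 0.02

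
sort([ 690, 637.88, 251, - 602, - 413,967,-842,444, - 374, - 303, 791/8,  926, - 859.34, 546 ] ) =[ - 859.34, - 842, - 602 ,-413, - 374, - 303, 791/8, 251 , 444,  546, 637.88,  690,926,967] 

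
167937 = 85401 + 82536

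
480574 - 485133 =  - 4559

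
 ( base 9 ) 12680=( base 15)281c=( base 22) hfj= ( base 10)8577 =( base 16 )2181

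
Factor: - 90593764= - 2^2*41^1*552401^1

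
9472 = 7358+2114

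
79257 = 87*911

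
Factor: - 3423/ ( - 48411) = 3^( - 2)*7^1*11^( - 1) = 7/99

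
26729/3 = 8909 + 2/3  =  8909.67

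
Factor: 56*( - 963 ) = - 2^3*3^2*7^1*107^1 = -53928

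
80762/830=40381/415=97.30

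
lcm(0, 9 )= 0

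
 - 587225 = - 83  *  7075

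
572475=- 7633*(-75) 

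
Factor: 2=2^1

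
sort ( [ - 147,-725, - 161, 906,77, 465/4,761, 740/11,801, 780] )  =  [-725,-161, - 147, 740/11, 77,465/4, 761, 780, 801, 906] 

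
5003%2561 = 2442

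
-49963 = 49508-99471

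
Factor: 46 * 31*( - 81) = -115506 = - 2^1*3^4*23^1 *31^1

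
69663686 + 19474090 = 89137776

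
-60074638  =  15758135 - 75832773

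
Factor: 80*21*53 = 2^4*3^1*5^1*7^1*53^1 = 89040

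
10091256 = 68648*147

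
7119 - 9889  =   - 2770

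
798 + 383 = 1181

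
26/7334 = 13/3667 = 0.00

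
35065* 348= 12202620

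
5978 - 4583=1395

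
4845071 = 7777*623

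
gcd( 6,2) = 2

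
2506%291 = 178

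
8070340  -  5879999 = 2190341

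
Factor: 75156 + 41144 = 116300 = 2^2* 5^2*1163^1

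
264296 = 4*66074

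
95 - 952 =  - 857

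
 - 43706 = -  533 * 82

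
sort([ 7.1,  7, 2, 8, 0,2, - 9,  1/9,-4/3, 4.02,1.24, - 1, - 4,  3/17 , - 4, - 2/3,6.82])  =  [ - 9, - 4, - 4, -4/3,-1, - 2/3, 0, 1/9,  3/17, 1.24, 2,2, 4.02, 6.82, 7, 7.1,8 ] 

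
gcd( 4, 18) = 2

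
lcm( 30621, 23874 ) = 1408566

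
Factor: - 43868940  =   - 2^2*3^1*5^1*157^1 * 4657^1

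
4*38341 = 153364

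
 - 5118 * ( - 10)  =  51180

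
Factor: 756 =2^2*3^3 * 7^1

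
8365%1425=1240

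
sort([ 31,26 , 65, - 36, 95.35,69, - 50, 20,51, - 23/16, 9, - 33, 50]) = [ - 50, - 36, - 33, - 23/16, 9, 20, 26, 31, 50, 51, 65,69, 95.35]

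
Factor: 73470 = 2^1 * 3^1 * 5^1*31^1*79^1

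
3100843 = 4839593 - 1738750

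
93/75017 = 93/75017 = 0.00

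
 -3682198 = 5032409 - 8714607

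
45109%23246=21863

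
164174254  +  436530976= 600705230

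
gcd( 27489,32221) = 7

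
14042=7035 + 7007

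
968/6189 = 968/6189 = 0.16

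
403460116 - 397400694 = 6059422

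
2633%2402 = 231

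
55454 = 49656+5798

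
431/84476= 1/196= 0.01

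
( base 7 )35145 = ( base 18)19e0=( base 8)21450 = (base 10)9000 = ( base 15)2A00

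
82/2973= 82/2973 = 0.03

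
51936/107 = 51936/107 = 485.38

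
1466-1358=108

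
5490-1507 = 3983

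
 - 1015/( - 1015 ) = 1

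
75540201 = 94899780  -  19359579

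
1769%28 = 5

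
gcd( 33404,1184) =4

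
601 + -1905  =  -1304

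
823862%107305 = 72727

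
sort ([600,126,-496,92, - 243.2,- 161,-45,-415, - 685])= [ - 685, - 496 ,-415,-243.2,-161, - 45,92,126, 600]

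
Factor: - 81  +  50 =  - 31^1 = - 31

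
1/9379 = 1/9379 = 0.00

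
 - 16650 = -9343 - 7307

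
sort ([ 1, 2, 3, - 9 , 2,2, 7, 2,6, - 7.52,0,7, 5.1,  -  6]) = [ - 9,-7.52, - 6, 0, 1, 2, 2, 2, 2,3, 5.1,6, 7, 7]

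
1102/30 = 551/15 = 36.73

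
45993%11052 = 1785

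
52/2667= 52/2667= 0.02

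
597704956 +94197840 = 691902796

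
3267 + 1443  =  4710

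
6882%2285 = 27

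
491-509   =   - 18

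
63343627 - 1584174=61759453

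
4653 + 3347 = 8000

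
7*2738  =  19166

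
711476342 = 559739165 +151737177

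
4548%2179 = 190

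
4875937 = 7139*683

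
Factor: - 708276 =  - 2^2*3^1 * 59023^1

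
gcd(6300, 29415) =15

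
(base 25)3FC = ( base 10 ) 2262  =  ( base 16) 8D6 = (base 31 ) 2AU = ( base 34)1wi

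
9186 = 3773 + 5413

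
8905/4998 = 8905/4998 = 1.78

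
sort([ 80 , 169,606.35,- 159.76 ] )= [ - 159.76,80, 169,606.35] 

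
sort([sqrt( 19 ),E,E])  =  [ E,E,sqrt(19)] 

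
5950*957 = 5694150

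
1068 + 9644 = 10712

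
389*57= 22173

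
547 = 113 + 434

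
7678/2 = 3839 = 3839.00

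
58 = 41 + 17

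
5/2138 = 5/2138 = 0.00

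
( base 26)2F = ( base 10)67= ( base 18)3d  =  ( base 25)2H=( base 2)1000011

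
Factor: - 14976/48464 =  - 72/233 =-  2^3*3^2 * 233^( - 1) 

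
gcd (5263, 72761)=1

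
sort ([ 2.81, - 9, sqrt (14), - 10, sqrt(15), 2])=[- 10, - 9, 2, 2.81,sqrt(14),sqrt( 15)]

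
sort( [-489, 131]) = [  -  489,131]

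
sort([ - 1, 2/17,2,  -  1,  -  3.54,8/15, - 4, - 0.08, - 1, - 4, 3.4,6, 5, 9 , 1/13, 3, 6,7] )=[ - 4, - 4, - 3.54, - 1, - 1, - 1,- 0.08, 1/13, 2/17,  8/15, 2, 3,3.4, 5, 6,6, 7,  9] 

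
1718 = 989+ 729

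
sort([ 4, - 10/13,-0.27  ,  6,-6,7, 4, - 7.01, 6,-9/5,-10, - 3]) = [- 10, - 7.01  , - 6,-3, - 9/5,-10/13,-0.27 , 4,4, 6, 6, 7] 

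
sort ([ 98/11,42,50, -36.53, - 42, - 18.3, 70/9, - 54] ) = [ - 54,- 42 , -36.53, - 18.3,  70/9,98/11,42,50 ]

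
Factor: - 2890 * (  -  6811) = 19683790= 2^1*5^1*7^2*17^2*139^1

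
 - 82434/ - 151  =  82434/151  =  545.92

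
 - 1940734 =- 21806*89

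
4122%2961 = 1161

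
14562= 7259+7303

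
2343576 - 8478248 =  - 6134672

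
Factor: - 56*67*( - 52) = 2^5*7^1 * 13^1* 67^1  =  195104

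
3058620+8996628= 12055248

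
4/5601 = 4/5601=0.00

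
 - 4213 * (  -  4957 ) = 20883841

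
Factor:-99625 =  - 5^3*797^1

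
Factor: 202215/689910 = 17/58 = 2^( - 1) * 17^1 *29^ (-1) 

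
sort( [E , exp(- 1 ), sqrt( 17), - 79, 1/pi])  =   [ - 79, 1/pi, exp( - 1),E, sqrt(17 )] 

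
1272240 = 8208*155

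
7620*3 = 22860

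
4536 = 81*56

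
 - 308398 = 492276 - 800674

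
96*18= 1728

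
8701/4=8701/4 = 2175.25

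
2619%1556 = 1063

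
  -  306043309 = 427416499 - 733459808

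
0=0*24276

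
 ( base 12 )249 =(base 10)345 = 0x159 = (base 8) 531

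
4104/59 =69 + 33/59 =69.56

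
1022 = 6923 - 5901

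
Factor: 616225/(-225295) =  - 785/287 = - 5^1*7^( - 1)*41^(-1) * 157^1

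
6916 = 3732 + 3184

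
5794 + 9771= 15565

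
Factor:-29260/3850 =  - 38/5 = - 2^1*5^(- 1 )*19^1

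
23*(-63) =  - 1449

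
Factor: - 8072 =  - 2^3 * 1009^1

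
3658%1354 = 950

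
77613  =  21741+55872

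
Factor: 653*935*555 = 3^1*5^2*11^1*17^1*37^1*653^1 = 338858025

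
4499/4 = 4499/4 = 1124.75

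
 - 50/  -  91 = 50/91=   0.55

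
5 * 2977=14885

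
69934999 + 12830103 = 82765102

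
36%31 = 5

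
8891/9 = 987 + 8/9= 987.89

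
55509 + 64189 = 119698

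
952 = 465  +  487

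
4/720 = 1/180  =  0.01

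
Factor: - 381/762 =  -1/2 = - 2^( - 1)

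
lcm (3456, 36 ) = 3456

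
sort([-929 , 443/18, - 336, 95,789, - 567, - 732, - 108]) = [ - 929, - 732, - 567, - 336, - 108, 443/18, 95,  789] 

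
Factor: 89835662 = 2^1*7^1*101^1*63533^1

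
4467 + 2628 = 7095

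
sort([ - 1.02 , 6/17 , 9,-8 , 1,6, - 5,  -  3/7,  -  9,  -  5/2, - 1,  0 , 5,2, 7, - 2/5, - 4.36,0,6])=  [-9, - 8,  -  5, - 4.36, - 5/2, - 1.02, - 1, - 3/7 , - 2/5, 0,0,  6/17, 1,2 , 5,6,6 , 7,9 ]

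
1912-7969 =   -  6057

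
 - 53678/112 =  - 26839/56 = - 479.27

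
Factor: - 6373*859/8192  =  -5474407/8192 = - 2^( - 13 )*859^1*6373^1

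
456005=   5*91201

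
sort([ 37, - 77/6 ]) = [ - 77/6, 37]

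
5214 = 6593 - 1379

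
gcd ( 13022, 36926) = 2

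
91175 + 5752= 96927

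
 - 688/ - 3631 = 688/3631 = 0.19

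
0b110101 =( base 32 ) 1L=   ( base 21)2b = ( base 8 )65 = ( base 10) 53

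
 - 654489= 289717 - 944206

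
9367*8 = 74936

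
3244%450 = 94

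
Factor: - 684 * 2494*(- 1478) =2521314288= 2^4*3^2*19^1*29^1*43^1*739^1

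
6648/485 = 13 + 343/485 = 13.71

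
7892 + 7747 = 15639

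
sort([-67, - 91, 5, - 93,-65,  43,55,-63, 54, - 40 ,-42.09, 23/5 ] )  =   [-93, -91, - 67,  -  65, - 63, - 42.09,-40,23/5, 5,43, 54, 55 ] 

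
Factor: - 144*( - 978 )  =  140832= 2^5*3^3 *163^1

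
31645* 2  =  63290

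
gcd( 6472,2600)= 8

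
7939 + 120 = 8059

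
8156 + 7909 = 16065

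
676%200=76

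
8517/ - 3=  - 2839  +  0/1 = - 2839.00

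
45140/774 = 58+124/387=58.32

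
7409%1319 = 814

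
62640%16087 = 14379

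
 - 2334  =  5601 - 7935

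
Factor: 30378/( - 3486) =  - 61/7 = - 7^( - 1)*61^1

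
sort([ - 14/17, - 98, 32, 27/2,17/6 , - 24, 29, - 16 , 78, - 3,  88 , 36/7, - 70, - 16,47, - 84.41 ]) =[ - 98, - 84.41, - 70, - 24, - 16, - 16,-3,-14/17, 17/6,36/7, 27/2, 29, 32, 47,78 , 88 ]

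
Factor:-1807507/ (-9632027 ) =13^1 * 163^1*853^1 * 9632027^ ( - 1 ) 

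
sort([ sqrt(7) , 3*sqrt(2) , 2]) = [2,  sqrt(7), 3*sqrt( 2)]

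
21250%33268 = 21250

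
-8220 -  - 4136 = -4084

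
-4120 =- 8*515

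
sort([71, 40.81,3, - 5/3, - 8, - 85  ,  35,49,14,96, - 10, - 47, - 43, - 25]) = [-85, - 47,- 43, - 25, - 10,  -  8, - 5/3, 3, 14,35,40.81,49,71,96]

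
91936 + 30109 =122045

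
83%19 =7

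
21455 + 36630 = 58085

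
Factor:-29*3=-87 = - 3^1*29^1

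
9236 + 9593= 18829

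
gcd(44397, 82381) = 1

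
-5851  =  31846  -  37697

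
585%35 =25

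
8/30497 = 8/30497 = 0.00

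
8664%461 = 366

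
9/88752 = 3/29584 = 0.00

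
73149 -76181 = -3032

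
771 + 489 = 1260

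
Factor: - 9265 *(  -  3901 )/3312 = 2^(-4)*3^(-2)*5^1*17^1*23^(  -  1) * 47^1*83^1*109^1 =36142765/3312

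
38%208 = 38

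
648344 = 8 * 81043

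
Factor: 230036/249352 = 131/142 = 2^( - 1 )*71^( - 1)*131^1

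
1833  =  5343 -3510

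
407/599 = 407/599 = 0.68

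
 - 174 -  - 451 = 277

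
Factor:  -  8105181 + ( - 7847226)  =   - 3^1 * 29^1 * 183361^1  =  - 15952407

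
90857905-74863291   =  15994614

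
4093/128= 31 +125/128 = 31.98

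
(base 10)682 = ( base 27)P7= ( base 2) 1010101010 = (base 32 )la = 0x2AA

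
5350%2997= 2353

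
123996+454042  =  578038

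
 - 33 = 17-50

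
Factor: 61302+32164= 93466= 2^1*17^1*2749^1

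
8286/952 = 4143/476 = 8.70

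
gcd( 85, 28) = 1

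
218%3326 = 218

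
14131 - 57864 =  - 43733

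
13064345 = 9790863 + 3273482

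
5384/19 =5384/19 = 283.37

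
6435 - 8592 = -2157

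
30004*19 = 570076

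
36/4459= 36/4459 =0.01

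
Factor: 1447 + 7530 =47^1* 191^1 = 8977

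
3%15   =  3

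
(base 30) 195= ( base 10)1175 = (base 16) 497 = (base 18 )3B5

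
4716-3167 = 1549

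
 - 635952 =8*(-79494)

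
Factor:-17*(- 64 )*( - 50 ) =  - 54400= - 2^7*5^2 *17^1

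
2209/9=2209/9 = 245.44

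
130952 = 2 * 65476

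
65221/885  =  73 + 616/885 = 73.70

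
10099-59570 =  - 49471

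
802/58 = 13+ 24/29 = 13.83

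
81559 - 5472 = 76087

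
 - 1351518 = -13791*98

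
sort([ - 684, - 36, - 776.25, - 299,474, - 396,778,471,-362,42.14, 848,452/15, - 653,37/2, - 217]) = [ - 776.25, - 684,  -  653,-396, - 362, - 299,  -  217 , - 36,37/2,452/15 , 42.14,471,474,778, 848] 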